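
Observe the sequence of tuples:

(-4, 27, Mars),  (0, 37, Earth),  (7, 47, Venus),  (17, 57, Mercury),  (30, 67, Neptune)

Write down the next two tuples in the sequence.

First part: -4, 0, 7, 17, 30 → 46 → 65 (differences are 4, 7, 10, … (increasing by 3 each time)).
Second part: +10 each step, so 27, 37, 47, 57, 67 → 77 → 87.
Planet: runs backward through the planets Mercury→Neptune; Mars, Earth, Venus, Mercury, Neptune → Uranus → Saturn.
So the next two tuples are (46, 77, Uranus) and (65, 87, Saturn).

(46, 77, Uranus), (65, 87, Saturn)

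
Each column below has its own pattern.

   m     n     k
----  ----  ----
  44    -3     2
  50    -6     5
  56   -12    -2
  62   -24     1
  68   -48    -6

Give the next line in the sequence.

74  -96  -3

Column m: 44, 50, 56, 62, 68 → 74 (+6 each step).
Column n: -3, -6, -12, -24, -48 → -96 (×2 each step).
Column k: alternating steps +3, −7, +3, −7, …, so 2, 5, -2, 1, -6 → -3.
Combining the parts gives 74  -96  -3.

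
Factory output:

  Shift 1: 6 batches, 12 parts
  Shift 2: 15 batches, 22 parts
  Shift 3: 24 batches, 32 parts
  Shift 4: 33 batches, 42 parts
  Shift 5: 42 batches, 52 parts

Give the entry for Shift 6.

51 batches, 62 parts

For the batches, +9 each step: 6, 15, 24, 33, 42 → 51.
For the parts, +10 each step: 12, 22, 32, 42, 52 → 62.
Combining the parts gives 51 batches, 62 parts.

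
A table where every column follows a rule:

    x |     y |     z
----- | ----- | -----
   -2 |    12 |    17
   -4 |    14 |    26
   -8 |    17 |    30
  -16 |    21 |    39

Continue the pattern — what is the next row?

-32  26  43

Column x: ×2 each step, so -2, -4, -8, -16 → -32.
Column y: differences are 2, 3, 4, … (increasing by 1 each time), so 12, 14, 17, 21 → 26.
Column z — alternating steps +9, +4, +9, +4, …: 17, 26, 30, 39 → 43.
Putting it together: -32  26  43.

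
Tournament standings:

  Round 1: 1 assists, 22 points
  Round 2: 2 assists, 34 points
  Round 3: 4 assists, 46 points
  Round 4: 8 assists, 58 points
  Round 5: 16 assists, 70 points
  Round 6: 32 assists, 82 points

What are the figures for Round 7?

For the assists, ×2 each step: 1, 2, 4, 8, 16, 32 → 64.
Points: 22, 34, 46, 58, 70, 82 → 94 (+12 each step).
Putting it together: 64 assists, 94 points.

64 assists, 94 points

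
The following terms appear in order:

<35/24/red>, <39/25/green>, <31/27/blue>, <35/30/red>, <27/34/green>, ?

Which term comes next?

<31/39/blue>

For the first part, alternating steps +4, −8, +4, −8, …: 35, 39, 31, 35, 27 → 31.
Second part — differences are 1, 2, 3, … (increasing by 1 each time): 24, 25, 27, 30, 34 → 39.
Colour: repeats red → green → blue; red, green, blue, red, green → blue.
So the next term is <31/39/blue>.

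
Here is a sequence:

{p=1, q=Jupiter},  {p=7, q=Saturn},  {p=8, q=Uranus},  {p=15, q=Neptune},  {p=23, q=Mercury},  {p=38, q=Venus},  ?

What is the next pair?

{p=61, q=Earth}

P: each term is the sum of the two before it, so 1, 7, 8, 15, 23, 38 → 61.
For the q, runs through the planets Mercury→Neptune: Jupiter, Saturn, Uranus, Neptune, Mercury, Venus → Earth.
Putting it together: {p=61, q=Earth}.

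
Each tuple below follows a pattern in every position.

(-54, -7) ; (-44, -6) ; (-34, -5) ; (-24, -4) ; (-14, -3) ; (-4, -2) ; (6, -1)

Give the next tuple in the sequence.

For the first component, +10 each step: -54, -44, -34, -24, -14, -4, 6 → 16.
Second component — +1 each step: -7, -6, -5, -4, -3, -2, -1 → 0.
Combining the parts gives (16, 0).

(16, 0)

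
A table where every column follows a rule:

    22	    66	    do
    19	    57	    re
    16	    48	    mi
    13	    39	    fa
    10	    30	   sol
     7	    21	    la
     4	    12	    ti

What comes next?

First component — −3 each step: 22, 19, 16, 13, 10, 7, 4 → 1.
Second component: always 3 × the first component; 66, 57, 48, 39, 30, 21, 12 → 3.
Note — runs through the solfège scale do→ti: do, re, mi, fa, sol, la, ti → do.
Putting it together: 1  3  do.

1  3  do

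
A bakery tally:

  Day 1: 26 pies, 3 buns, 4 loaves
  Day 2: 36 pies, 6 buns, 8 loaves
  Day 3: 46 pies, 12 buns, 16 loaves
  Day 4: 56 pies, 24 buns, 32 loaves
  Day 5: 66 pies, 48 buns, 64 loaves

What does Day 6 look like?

Pies: +10 each step, so 26, 36, 46, 56, 66 → 76.
For the buns, ×2 each step: 3, 6, 12, 24, 48 → 96.
Loaves: ×2 each step; 4, 8, 16, 32, 64 → 128.
So the next line is 76 pies, 96 buns, 128 loaves.

76 pies, 96 buns, 128 loaves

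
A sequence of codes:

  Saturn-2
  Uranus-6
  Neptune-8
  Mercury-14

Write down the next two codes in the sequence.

Planet: runs through the planets Mercury→Neptune; Saturn, Uranus, Neptune, Mercury → Venus → Earth.
Second component — each term is the sum of the two before it: 2, 6, 8, 14 → 22 → 36.
Putting the parts together: Venus-22 and then Earth-36.

Venus-22, Earth-36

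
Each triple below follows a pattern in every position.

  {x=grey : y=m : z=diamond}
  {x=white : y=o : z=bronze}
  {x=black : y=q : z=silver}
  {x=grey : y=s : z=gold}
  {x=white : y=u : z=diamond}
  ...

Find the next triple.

{x=black : y=w : z=bronze}

X: repeats grey → white → black; grey, white, black, grey, white → black.
Y — letters move forward 2 places in the alphabet: m, o, q, s, u → w.
Z goes diamond, bronze, silver, gold, diamond → bronze (repeats diamond → bronze → silver → gold).
Putting it together: {x=black : y=w : z=bronze}.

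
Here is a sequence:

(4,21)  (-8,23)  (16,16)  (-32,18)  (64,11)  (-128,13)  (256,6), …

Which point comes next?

First component — ×(-2) each step: 4, -8, 16, -32, 64, -128, 256 → -512.
Second component goes 21, 23, 16, 18, 11, 13, 6 → 8 (alternating steps +2, −7, +2, −7, …).
Putting it together: (-512,8).

(-512,8)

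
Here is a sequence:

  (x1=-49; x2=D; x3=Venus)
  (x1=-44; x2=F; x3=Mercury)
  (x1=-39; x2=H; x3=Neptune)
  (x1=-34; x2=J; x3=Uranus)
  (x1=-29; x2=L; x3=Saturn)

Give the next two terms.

X1: +5 each step; -49, -44, -39, -34, -29 → -24 → -19.
For the x2, letters move forward 2 places in the alphabet: D, F, H, J, L → N → P.
X3 goes Venus, Mercury, Neptune, Uranus, Saturn → Jupiter → Mars (runs backward through the planets Mercury→Neptune).
So the next two terms are (x1=-24; x2=N; x3=Jupiter) and (x1=-19; x2=P; x3=Mars).

(x1=-24; x2=N; x3=Jupiter), (x1=-19; x2=P; x3=Mars)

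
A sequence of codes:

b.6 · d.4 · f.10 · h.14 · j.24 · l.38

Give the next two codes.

n.62, p.100

Letter — letters move forward 2 places in the alphabet: b, d, f, h, j, l → n → p.
Second component — each term is the sum of the two before it: 6, 4, 10, 14, 24, 38 → 62 → 100.
So the next two codes are n.62 and p.100.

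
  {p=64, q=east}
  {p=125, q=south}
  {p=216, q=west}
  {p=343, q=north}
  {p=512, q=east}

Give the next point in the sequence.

P: 64, 125, 216, 343, 512 → 729 (perfect cubes: 4³, 5³, 6³, …).
Q: east, south, west, north, east → south (repeats east → south → west → north).
Putting it together: {p=729, q=south}.

{p=729, q=south}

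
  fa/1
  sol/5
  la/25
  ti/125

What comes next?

Note: runs through the solfège scale do→ti, so fa, sol, la, ti → do.
Second component: 1, 5, 25, 125 → 625 (×5 each step).
Combining the parts gives do/625.

do/625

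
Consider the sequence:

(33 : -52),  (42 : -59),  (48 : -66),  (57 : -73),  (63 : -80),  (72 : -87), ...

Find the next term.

(78 : -94)

First entry: 33, 42, 48, 57, 63, 72 → 78 (alternating steps +9, +6, +9, +6, …).
Second entry goes -52, -59, -66, -73, -80, -87 → -94 (−7 each step).
Putting it together: (78 : -94).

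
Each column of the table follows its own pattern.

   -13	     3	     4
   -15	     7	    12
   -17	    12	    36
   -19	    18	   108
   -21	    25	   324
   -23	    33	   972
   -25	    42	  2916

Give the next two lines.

-27  52  8748; -29  63  26244

For the first component, −2 each step: -13, -15, -17, -19, -21, -23, -25 → -27 → -29.
Second component: 3, 7, 12, 18, 25, 33, 42 → 52 → 63 (differences are 4, 5, 6, … (increasing by 1 each time)).
Third component — ×3 each step: 4, 12, 36, 108, 324, 972, 2916 → 8748 → 26244.
Putting the parts together: -27  52  8748 and then -29  63  26244.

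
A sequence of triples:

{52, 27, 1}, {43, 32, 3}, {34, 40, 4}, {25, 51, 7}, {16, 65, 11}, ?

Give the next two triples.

First slot goes 52, 43, 34, 25, 16 → 7 → -2 (−9 each step).
Second slot goes 27, 32, 40, 51, 65 → 82 → 102 (differences are 5, 8, 11, … (increasing by 3 each time)).
For the third slot, each term is the sum of the two before it: 1, 3, 4, 7, 11 → 18 → 29.
So the next two triples are {7, 82, 18} and {-2, 102, 29}.

{7, 82, 18}, {-2, 102, 29}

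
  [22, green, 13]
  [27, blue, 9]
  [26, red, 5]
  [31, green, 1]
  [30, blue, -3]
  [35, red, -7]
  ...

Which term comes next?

[34, green, -11]

First value: alternating steps +5, −1, +5, −1, …; 22, 27, 26, 31, 30, 35 → 34.
Colour: green, blue, red, green, blue, red → green (repeats green → blue → red).
Third value: −4 each step, so 13, 9, 5, 1, -3, -7 → -11.
Combining the parts gives [34, green, -11].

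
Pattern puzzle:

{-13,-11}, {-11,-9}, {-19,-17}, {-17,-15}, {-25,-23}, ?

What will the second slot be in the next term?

-21

First slot goes -13, -11, -19, -17, -25 → -23 (alternating steps +2, −8, +2, −8, …).
For the second slot, always 2 more than the first slot: -11, -9, -17, -15, -23 → -21.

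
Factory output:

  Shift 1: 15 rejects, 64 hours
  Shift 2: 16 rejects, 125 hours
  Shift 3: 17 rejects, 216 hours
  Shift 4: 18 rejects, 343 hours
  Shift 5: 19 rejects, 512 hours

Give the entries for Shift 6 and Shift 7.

20 rejects, 729 hours; 21 rejects, 1000 hours

Rejects: 15, 16, 17, 18, 19 → 20 → 21 (+1 each step).
Hours goes 64, 125, 216, 343, 512 → 729 → 1000 (perfect cubes: 4³, 5³, 6³, …).
So the next two lines are 20 rejects, 729 hours and 21 rejects, 1000 hours.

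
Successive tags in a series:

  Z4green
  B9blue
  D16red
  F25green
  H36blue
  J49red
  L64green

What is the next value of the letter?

Letter: letters move forward 2 places in the alphabet, wrapping Z→A; Z, B, D, F, H, J, L → N.

N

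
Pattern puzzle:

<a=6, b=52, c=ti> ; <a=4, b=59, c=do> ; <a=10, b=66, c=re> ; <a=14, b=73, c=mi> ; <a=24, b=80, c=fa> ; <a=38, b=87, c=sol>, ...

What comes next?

A: each term is the sum of the two before it; 6, 4, 10, 14, 24, 38 → 62.
B goes 52, 59, 66, 73, 80, 87 → 94 (+7 each step).
C: ti, do, re, mi, fa, sol → la (runs through the solfège scale do→ti).
Combining the parts gives <a=62, b=94, c=la>.

<a=62, b=94, c=la>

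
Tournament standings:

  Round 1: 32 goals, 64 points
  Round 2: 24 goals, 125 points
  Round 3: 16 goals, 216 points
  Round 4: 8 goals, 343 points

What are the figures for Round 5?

0 goals, 512 points

Goals: −8 each step; 32, 24, 16, 8 → 0.
Points: 64, 125, 216, 343 → 512 (perfect cubes: 4³, 5³, 6³, …).
Putting it together: 0 goals, 512 points.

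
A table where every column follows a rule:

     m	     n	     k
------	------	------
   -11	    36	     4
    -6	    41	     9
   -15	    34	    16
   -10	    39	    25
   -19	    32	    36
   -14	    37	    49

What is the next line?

For the column m, alternating steps +5, −9, +5, −9, …: -11, -6, -15, -10, -19, -14 → -23.
For the column n, alternating steps +5, −7, +5, −7, …: 36, 41, 34, 39, 32, 37 → 30.
Column k: 4, 9, 16, 25, 36, 49 → 64 (perfect squares: 2², 3², 4², …).
Combining the parts gives -23  30  64.

-23  30  64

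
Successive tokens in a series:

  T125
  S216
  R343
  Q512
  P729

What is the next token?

For the letter, letters move back 1 place in the alphabet: T, S, R, Q, P → O.
Second component — perfect cubes: 5³, 6³, 7³, …: 125, 216, 343, 512, 729 → 1000.
Combining the parts gives O1000.

O1000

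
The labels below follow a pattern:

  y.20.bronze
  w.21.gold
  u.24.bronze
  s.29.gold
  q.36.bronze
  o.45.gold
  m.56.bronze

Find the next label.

k.69.gold

Letter: y, w, u, s, q, o, m → k (letters move back 2 places in the alphabet).
Second component: 20, 21, 24, 29, 36, 45, 56 → 69 (differences are 1, 3, 5, … (increasing by 2 each time)).
Rank: alternates bronze ↔ gold, so bronze, gold, bronze, gold, bronze, gold, bronze → gold.
Putting it together: k.69.gold.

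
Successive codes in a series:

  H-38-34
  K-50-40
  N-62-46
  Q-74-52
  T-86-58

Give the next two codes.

W-98-64 then Z-110-70

Letter: letters move forward 3 places in the alphabet; H, K, N, Q, T → W → Z.
Second component goes 38, 50, 62, 74, 86 → 98 → 110 (+12 each step).
Third component: +6 each step; 34, 40, 46, 52, 58 → 64 → 70.
So the next two codes are W-98-64 and Z-110-70.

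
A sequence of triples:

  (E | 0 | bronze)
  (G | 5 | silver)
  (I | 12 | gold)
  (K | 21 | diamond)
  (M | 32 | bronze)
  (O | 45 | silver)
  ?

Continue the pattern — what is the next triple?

(Q | 60 | gold)

Letter goes E, G, I, K, M, O → Q (letters move forward 2 places in the alphabet).
For the second slot, differences are 5, 7, 9, … (increasing by 2 each time): 0, 5, 12, 21, 32, 45 → 60.
Rank goes bronze, silver, gold, diamond, bronze, silver → gold (repeats bronze → silver → gold → diamond).
Combining the parts gives (Q | 60 | gold).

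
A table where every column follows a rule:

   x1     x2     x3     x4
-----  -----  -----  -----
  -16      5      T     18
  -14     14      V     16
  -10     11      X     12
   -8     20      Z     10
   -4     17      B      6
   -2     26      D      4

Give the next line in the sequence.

Column x1: alternating steps +2, +4, +2, +4, …; -16, -14, -10, -8, -4, -2 → 2.
Column x2: alternating steps +9, −3, +9, −3, …, so 5, 14, 11, 20, 17, 26 → 23.
Column x3: T, V, X, Z, B, D → F (letters move forward 2 places in the alphabet, wrapping Z→A).
Column x4: 18, 16, 12, 10, 6, 4 → 0 (together with the column x1 always sums to 2).
So the next line is 2  23  F  0.

2  23  F  0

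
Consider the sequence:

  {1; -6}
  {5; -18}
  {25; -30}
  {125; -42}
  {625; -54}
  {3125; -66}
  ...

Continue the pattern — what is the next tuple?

First part: ×5 each step, so 1, 5, 25, 125, 625, 3125 → 15625.
Second part goes -6, -18, -30, -42, -54, -66 → -78 (−12 each step).
So the next tuple is {15625; -78}.

{15625; -78}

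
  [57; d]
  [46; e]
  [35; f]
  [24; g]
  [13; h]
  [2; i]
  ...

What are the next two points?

[-9; j], [-20; k]

First component: −11 each step, so 57, 46, 35, 24, 13, 2 → -9 → -20.
Letter: d, e, f, g, h, i → j → k (letters move forward 1 place in the alphabet).
Putting the parts together: [-9; j] and then [-20; k].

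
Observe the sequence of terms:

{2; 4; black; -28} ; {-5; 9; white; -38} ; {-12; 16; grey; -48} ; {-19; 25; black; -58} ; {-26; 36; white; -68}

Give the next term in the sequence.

{-33; 49; grey; -78}

First part goes 2, -5, -12, -19, -26 → -33 (−7 each step).
Second part: perfect squares: 2², 3², 4², …; 4, 9, 16, 25, 36 → 49.
Shade: black, white, grey, black, white → grey (repeats black → white → grey).
Fourth part: −10 each step; -28, -38, -48, -58, -68 → -78.
So the next term is {-33; 49; grey; -78}.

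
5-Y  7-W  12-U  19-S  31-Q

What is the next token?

50-O

First component: each term is the sum of the two before it; 5, 7, 12, 19, 31 → 50.
Letter: letters move back 2 places in the alphabet, so Y, W, U, S, Q → O.
Combining the parts gives 50-O.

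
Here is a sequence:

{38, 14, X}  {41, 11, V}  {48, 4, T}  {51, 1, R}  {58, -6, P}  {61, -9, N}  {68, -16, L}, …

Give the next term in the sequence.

{71, -19, J}

First value goes 38, 41, 48, 51, 58, 61, 68 → 71 (alternating steps +3, +7, +3, +7, …).
Second value: 14, 11, 4, 1, -6, -9, -16 → -19 (together with the first value always sums to 52).
Letter: letters move back 2 places in the alphabet; X, V, T, R, P, N, L → J.
Combining the parts gives {71, -19, J}.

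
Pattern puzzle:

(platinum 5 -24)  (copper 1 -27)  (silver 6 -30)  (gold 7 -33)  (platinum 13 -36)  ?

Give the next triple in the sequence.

(copper 20 -39)

Metal goes platinum, copper, silver, gold, platinum → copper (repeats platinum → copper → silver → gold).
Second entry: each term is the sum of the two before it, so 5, 1, 6, 7, 13 → 20.
Third entry — −3 each step: -24, -27, -30, -33, -36 → -39.
So the next triple is (copper 20 -39).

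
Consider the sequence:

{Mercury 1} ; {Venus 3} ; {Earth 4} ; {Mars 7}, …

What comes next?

{Jupiter 11}

Planet — runs through the planets Mercury→Neptune: Mercury, Venus, Earth, Mars → Jupiter.
Second value: 1, 3, 4, 7 → 11 (each term is the sum of the two before it).
Combining the parts gives {Jupiter 11}.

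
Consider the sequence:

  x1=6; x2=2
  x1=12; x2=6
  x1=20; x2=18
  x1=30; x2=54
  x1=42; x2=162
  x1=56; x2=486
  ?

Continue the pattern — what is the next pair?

x1=72; x2=1458

X1 goes 6, 12, 20, 30, 42, 56 → 72 (differences are 6, 8, 10, … (increasing by 2 each time)).
X2: 2, 6, 18, 54, 162, 486 → 1458 (×3 each step).
So the next pair is x1=72; x2=1458.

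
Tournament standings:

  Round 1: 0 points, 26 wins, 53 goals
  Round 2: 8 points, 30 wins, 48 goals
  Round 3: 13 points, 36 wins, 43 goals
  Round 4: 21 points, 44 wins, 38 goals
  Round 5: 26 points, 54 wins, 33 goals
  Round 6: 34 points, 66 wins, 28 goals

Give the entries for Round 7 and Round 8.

Points: alternating steps +8, +5, +8, +5, …; 0, 8, 13, 21, 26, 34 → 39 → 47.
Wins: differences are 4, 6, 8, … (increasing by 2 each time), so 26, 30, 36, 44, 54, 66 → 80 → 96.
For the goals, −5 each step: 53, 48, 43, 38, 33, 28 → 23 → 18.
Putting the parts together: 39 points, 80 wins, 23 goals and then 47 points, 96 wins, 18 goals.

39 points, 80 wins, 23 goals; 47 points, 96 wins, 18 goals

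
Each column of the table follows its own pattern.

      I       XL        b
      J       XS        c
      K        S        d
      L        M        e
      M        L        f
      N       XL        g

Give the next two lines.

First letter: letters move forward 1 place in the alphabet; I, J, K, L, M, N → O → P.
For the size, repeats XL → XS → S → M → L: XL, XS, S, M, L, XL → XS → S.
For the second letter, letters move forward 1 place in the alphabet: b, c, d, e, f, g → h → i.
Putting the parts together: O  XS  h and then P  S  i.

O  XS  h; P  S  i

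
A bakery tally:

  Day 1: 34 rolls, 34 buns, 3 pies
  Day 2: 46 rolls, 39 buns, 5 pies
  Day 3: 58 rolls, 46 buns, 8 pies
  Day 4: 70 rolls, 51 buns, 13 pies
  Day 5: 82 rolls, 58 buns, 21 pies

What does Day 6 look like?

Rolls: +12 each step, so 34, 46, 58, 70, 82 → 94.
For the buns, alternating steps +5, +7, +5, +7, …: 34, 39, 46, 51, 58 → 63.
Pies: 3, 5, 8, 13, 21 → 34 (each term is the sum of the two before it).
Putting it together: 94 rolls, 63 buns, 34 pies.

94 rolls, 63 buns, 34 pies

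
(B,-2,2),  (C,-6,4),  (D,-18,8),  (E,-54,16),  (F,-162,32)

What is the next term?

(G,-486,64)

For the letter, letters move forward 1 place in the alphabet: B, C, D, E, F → G.
Second slot: ×3 each step; -2, -6, -18, -54, -162 → -486.
Third slot — ×2 each step: 2, 4, 8, 16, 32 → 64.
Combining the parts gives (G,-486,64).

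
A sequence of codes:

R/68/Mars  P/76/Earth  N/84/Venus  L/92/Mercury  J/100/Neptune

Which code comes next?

H/108/Uranus

Letter goes R, P, N, L, J → H (letters move back 2 places in the alphabet).
Second component: 68, 76, 84, 92, 100 → 108 (+8 each step).
Planet — runs backward through the planets Mercury→Neptune: Mars, Earth, Venus, Mercury, Neptune → Uranus.
So the next code is H/108/Uranus.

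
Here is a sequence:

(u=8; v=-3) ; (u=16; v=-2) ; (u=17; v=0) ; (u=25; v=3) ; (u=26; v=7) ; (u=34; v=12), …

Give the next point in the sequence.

(u=35; v=18)

For the u, alternating steps +8, +1, +8, +1, …: 8, 16, 17, 25, 26, 34 → 35.
V: differences are 1, 2, 3, … (increasing by 1 each time), so -3, -2, 0, 3, 7, 12 → 18.
Combining the parts gives (u=35; v=18).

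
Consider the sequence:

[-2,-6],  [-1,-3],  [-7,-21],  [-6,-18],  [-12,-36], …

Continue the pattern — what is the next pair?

[-11,-33]

First value — alternating steps +1, −6, +1, −6, …: -2, -1, -7, -6, -12 → -11.
Second value: always 3 × the first value; -6, -3, -21, -18, -36 → -33.
So the next pair is [-11,-33].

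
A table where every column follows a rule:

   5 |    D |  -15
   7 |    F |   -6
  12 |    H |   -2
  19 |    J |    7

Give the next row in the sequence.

31  L  11

First component: 5, 7, 12, 19 → 31 (each term is the sum of the two before it).
Letter: letters move forward 2 places in the alphabet, so D, F, H, J → L.
Third component — alternating steps +9, +4, +9, +4, …: -15, -6, -2, 7 → 11.
Putting it together: 31  L  11.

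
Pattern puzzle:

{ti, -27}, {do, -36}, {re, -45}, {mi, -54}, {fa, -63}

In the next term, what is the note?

For the note, runs through the solfège scale do→ti: ti, do, re, mi, fa → sol.

sol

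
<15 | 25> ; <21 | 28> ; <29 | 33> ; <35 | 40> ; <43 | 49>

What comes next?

First value goes 15, 21, 29, 35, 43 → 49 (alternating steps +6, +8, +6, +8, …).
Second value goes 25, 28, 33, 40, 49 → 60 (differences are 3, 5, 7, … (increasing by 2 each time)).
So the next point is <49 | 60>.

<49 | 60>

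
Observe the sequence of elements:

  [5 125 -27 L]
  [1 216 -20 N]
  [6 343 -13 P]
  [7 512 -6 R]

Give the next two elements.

[13 729 1 T], [20 1000 8 V]

First component: each term is the sum of the two before it, so 5, 1, 6, 7 → 13 → 20.
Second component — perfect cubes: 5³, 6³, 7³, …: 125, 216, 343, 512 → 729 → 1000.
Third component — +7 each step: -27, -20, -13, -6 → 1 → 8.
For the letter, letters move forward 2 places in the alphabet: L, N, P, R → T → V.
Putting the parts together: [13 729 1 T] and then [20 1000 8 V].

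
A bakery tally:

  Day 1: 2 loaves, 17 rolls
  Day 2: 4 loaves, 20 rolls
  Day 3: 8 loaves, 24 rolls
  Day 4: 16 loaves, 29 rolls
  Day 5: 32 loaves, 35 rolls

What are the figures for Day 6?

64 loaves, 42 rolls

For the loaves, ×2 each step: 2, 4, 8, 16, 32 → 64.
For the rolls, differences are 3, 4, 5, … (increasing by 1 each time): 17, 20, 24, 29, 35 → 42.
So the next line is 64 loaves, 42 rolls.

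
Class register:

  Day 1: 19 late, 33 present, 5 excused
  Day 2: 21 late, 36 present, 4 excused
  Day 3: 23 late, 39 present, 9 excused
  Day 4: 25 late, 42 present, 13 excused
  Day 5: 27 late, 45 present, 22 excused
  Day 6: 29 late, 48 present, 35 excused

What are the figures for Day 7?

31 late, 51 present, 57 excused

Late — +2 each step: 19, 21, 23, 25, 27, 29 → 31.
Present — +3 each step: 33, 36, 39, 42, 45, 48 → 51.
Excused: 5, 4, 9, 13, 22, 35 → 57 (each term is the sum of the two before it).
Combining the parts gives 31 late, 51 present, 57 excused.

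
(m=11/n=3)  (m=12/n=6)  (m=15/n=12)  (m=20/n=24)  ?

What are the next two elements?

M — differences are 1, 3, 5, … (increasing by 2 each time): 11, 12, 15, 20 → 27 → 36.
N: 3, 6, 12, 24 → 48 → 96 (×2 each step).
So the next two elements are (m=27/n=48) and (m=36/n=96).

(m=27/n=48), (m=36/n=96)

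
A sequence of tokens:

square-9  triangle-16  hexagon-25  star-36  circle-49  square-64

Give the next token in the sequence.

Shape: square, triangle, hexagon, star, circle, square → triangle (repeats square → triangle → hexagon → star → circle).
Second component goes 9, 16, 25, 36, 49, 64 → 81 (perfect squares: 3², 4², 5², …).
Combining the parts gives triangle-81.

triangle-81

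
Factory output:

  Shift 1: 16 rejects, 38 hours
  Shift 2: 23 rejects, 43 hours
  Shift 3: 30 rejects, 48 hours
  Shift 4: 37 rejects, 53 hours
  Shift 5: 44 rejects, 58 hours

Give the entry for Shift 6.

Rejects: 16, 23, 30, 37, 44 → 51 (+7 each step).
Hours: 38, 43, 48, 53, 58 → 63 (+5 each step).
Combining the parts gives 51 rejects, 63 hours.

51 rejects, 63 hours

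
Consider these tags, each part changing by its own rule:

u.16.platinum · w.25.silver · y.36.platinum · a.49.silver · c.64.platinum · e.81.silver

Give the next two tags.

g.100.platinum then i.121.silver

Letter: letters move forward 2 places in the alphabet, wrapping Z→A, so u, w, y, a, c, e → g → i.
Second component goes 16, 25, 36, 49, 64, 81 → 100 → 121 (perfect squares: 4², 5², 6², …).
Metal — alternates platinum ↔ silver: platinum, silver, platinum, silver, platinum, silver → platinum → silver.
Putting the parts together: g.100.platinum and then i.121.silver.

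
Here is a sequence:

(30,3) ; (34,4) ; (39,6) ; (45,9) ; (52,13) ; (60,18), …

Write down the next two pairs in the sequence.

(69,24), (79,31)

First part: differences are 4, 5, 6, … (increasing by 1 each time); 30, 34, 39, 45, 52, 60 → 69 → 79.
Second part — differences are 1, 2, 3, … (increasing by 1 each time): 3, 4, 6, 9, 13, 18 → 24 → 31.
Putting the parts together: (69,24) and then (79,31).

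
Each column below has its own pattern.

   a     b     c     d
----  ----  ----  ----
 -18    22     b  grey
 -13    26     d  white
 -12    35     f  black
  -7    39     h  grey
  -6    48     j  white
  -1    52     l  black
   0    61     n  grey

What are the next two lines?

5  65  p  white; 6  74  r  black

Column a: alternating steps +5, +1, +5, +1, …; -18, -13, -12, -7, -6, -1, 0 → 5 → 6.
Column b: alternating steps +4, +9, +4, +9, …, so 22, 26, 35, 39, 48, 52, 61 → 65 → 74.
Column c: letters move forward 2 places in the alphabet; b, d, f, h, j, l, n → p → r.
Column d goes grey, white, black, grey, white, black, grey → white → black (repeats grey → white → black).
Putting the parts together: 5  65  p  white and then 6  74  r  black.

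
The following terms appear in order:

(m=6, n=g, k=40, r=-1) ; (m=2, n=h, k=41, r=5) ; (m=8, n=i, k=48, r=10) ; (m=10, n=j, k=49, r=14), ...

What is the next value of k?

K: alternating steps +1, +7, +1, +7, …, so 40, 41, 48, 49 → 56.

56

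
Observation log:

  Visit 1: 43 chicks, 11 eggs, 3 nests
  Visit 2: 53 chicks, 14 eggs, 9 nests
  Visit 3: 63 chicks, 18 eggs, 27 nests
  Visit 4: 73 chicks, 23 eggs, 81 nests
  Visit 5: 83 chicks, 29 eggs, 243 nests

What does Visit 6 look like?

Chicks goes 43, 53, 63, 73, 83 → 93 (+10 each step).
Eggs: differences are 3, 4, 5, … (increasing by 1 each time), so 11, 14, 18, 23, 29 → 36.
Nests: 3, 9, 27, 81, 243 → 729 (×3 each step).
So the next record is 93 chicks, 36 eggs, 729 nests.

93 chicks, 36 eggs, 729 nests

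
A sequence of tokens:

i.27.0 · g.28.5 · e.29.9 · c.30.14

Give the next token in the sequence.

a.31.18

For the letter, letters move back 2 places in the alphabet: i, g, e, c → a.
Second component — +1 each step: 27, 28, 29, 30 → 31.
Third component: alternating steps +5, +4, +5, +4, …; 0, 5, 9, 14 → 18.
Combining the parts gives a.31.18.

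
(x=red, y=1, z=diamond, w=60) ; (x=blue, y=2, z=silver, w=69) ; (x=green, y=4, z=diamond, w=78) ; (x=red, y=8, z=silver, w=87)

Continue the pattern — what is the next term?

(x=blue, y=16, z=diamond, w=96)

For the x, repeats red → blue → green: red, blue, green, red → blue.
For the y, ×2 each step: 1, 2, 4, 8 → 16.
Z goes diamond, silver, diamond, silver → diamond (alternates diamond ↔ silver).
W — +9 each step: 60, 69, 78, 87 → 96.
Combining the parts gives (x=blue, y=16, z=diamond, w=96).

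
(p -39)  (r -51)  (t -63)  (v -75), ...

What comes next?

(x -87)

Letter — letters move forward 2 places in the alphabet: p, r, t, v → x.
Second coordinate goes -39, -51, -63, -75 → -87 (−12 each step).
Combining the parts gives (x -87).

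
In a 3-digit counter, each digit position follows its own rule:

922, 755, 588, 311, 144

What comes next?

First digit: −2 each step, mod 10, so 9, 7, 5, 3, 1 → 9.
Second digit goes 2, 5, 8, 1, 4 → 7 (+3 each step, mod 10).
Third digit: +3 each step, mod 10; 2, 5, 8, 1, 4 → 7.
So the next label is 977.

977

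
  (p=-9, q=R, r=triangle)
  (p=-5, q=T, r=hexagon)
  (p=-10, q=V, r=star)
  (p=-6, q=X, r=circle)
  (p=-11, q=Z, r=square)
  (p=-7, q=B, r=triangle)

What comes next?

For the p, alternating steps +4, −5, +4, −5, …: -9, -5, -10, -6, -11, -7 → -12.
Q — letters move forward 2 places in the alphabet, wrapping Z→A: R, T, V, X, Z, B → D.
For the r, repeats triangle → hexagon → star → circle → square: triangle, hexagon, star, circle, square, triangle → hexagon.
Putting it together: (p=-12, q=D, r=hexagon).

(p=-12, q=D, r=hexagon)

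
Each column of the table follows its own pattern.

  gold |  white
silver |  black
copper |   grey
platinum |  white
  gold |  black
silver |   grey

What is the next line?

Metal — repeats gold → silver → copper → platinum: gold, silver, copper, platinum, gold, silver → copper.
Shade: repeats white → black → grey, so white, black, grey, white, black, grey → white.
So the next line is copper  white.

copper  white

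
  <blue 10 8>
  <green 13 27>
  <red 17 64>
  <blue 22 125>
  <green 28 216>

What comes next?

Colour goes blue, green, red, blue, green → red (repeats blue → green → red).
Second value: 10, 13, 17, 22, 28 → 35 (differences are 3, 4, 5, … (increasing by 1 each time)).
Third value: 8, 27, 64, 125, 216 → 343 (perfect cubes: 2³, 3³, 4³, …).
Putting it together: <red 35 343>.

<red 35 343>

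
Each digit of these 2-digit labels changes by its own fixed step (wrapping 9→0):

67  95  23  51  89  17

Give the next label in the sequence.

First digit: 6, 9, 2, 5, 8, 1 → 4 (+3 each step, mod 10).
Second digit: −2 each step, mod 10, so 7, 5, 3, 1, 9, 7 → 5.
Combining the parts gives 45.

45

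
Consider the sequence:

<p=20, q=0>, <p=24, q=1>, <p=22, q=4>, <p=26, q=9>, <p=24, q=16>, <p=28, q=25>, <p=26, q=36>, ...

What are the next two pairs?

<p=30, q=49>, <p=28, q=64>

P — alternating steps +4, −2, +4, −2, …: 20, 24, 22, 26, 24, 28, 26 → 30 → 28.
Q goes 0, 1, 4, 9, 16, 25, 36 → 49 → 64 (differences are 1, 3, 5, … (increasing by 2 each time)).
Putting the parts together: <p=30, q=49> and then <p=28, q=64>.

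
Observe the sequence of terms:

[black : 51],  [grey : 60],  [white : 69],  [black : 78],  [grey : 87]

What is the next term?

[white : 96]

Shade — repeats black → grey → white: black, grey, white, black, grey → white.
Second component: 51, 60, 69, 78, 87 → 96 (+9 each step).
Putting it together: [white : 96].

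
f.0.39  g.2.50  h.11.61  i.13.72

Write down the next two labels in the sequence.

Letter: letters move forward 1 place in the alphabet; f, g, h, i → j → k.
Second component: alternating steps +2, +9, +2, +9, …, so 0, 2, 11, 13 → 22 → 24.
Third component: +11 each step, so 39, 50, 61, 72 → 83 → 94.
So the next two labels are j.22.83 and k.24.94.

j.22.83, k.24.94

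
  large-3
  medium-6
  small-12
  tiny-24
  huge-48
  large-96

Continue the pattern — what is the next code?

medium-192

Size: repeats large → medium → small → tiny → huge, so large, medium, small, tiny, huge, large → medium.
For the second component, ×2 each step: 3, 6, 12, 24, 48, 96 → 192.
So the next code is medium-192.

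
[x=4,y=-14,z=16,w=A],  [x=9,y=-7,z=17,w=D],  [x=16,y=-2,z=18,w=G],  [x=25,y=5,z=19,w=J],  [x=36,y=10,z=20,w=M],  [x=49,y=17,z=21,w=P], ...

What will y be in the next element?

22

Y — alternating steps +7, +5, +7, +5, …: -14, -7, -2, 5, 10, 17 → 22.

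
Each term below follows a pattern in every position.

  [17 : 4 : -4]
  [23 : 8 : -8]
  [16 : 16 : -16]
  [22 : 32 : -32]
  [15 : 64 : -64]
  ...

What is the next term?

For the first entry, alternating steps +6, −7, +6, −7, …: 17, 23, 16, 22, 15 → 21.
Second entry: ×2 each step, so 4, 8, 16, 32, 64 → 128.
Third entry: always the negative of the second entry, so -4, -8, -16, -32, -64 → -128.
Combining the parts gives [21 : 128 : -128].

[21 : 128 : -128]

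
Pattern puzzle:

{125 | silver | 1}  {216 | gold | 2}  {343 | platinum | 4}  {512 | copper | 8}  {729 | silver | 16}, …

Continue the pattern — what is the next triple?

First coordinate goes 125, 216, 343, 512, 729 → 1000 (perfect cubes: 5³, 6³, 7³, …).
Metal: silver, gold, platinum, copper, silver → gold (repeats silver → gold → platinum → copper).
For the third coordinate, ×2 each step: 1, 2, 4, 8, 16 → 32.
Putting it together: {1000 | gold | 32}.

{1000 | gold | 32}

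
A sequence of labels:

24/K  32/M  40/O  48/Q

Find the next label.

First component: +8 each step; 24, 32, 40, 48 → 56.
Letter — letters move forward 2 places in the alphabet: K, M, O, Q → S.
Combining the parts gives 56/S.

56/S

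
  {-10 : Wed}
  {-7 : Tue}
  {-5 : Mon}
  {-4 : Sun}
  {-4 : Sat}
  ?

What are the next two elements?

First part goes -10, -7, -5, -4, -4 → -5 → -7 (differences are 3, 2, 1, … (decreasing by 1 each time)).
Day: runs backward through the weekdays Mon→Sun; Wed, Tue, Mon, Sun, Sat → Fri → Thu.
Putting the parts together: {-5 : Fri} and then {-7 : Thu}.

{-5 : Fri}, {-7 : Thu}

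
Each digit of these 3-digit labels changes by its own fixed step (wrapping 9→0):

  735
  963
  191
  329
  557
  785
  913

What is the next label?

For the first digit, +2 each step, mod 10: 7, 9, 1, 3, 5, 7, 9 → 1.
Second digit goes 3, 6, 9, 2, 5, 8, 1 → 4 (+3 each step, mod 10).
Third digit: −2 each step, mod 10; 5, 3, 1, 9, 7, 5, 3 → 1.
Combining the parts gives 141.

141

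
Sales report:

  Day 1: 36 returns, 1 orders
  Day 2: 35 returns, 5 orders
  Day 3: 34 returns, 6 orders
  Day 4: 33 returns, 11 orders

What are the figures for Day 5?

32 returns, 17 orders

Returns: −1 each step; 36, 35, 34, 33 → 32.
Orders: each term is the sum of the two before it, so 1, 5, 6, 11 → 17.
So the next record is 32 returns, 17 orders.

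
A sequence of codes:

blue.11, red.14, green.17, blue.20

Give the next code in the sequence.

red.23

Colour: blue, red, green, blue → red (repeats blue → red → green).
Second component goes 11, 14, 17, 20 → 23 (+3 each step).
Putting it together: red.23.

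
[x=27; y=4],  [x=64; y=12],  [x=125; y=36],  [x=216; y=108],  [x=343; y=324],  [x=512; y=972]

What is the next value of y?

2916

For the y, ×3 each step: 4, 12, 36, 108, 324, 972 → 2916.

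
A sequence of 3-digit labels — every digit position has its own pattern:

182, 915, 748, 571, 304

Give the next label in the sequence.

137

First digit goes 1, 9, 7, 5, 3 → 1 (−2 each step, mod 10).
Second digit: +3 each step, mod 10; 8, 1, 4, 7, 0 → 3.
Third digit: +3 each step, mod 10, so 2, 5, 8, 1, 4 → 7.
So the next label is 137.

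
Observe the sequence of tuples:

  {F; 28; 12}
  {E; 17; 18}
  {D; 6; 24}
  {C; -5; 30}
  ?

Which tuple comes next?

{B; -16; 36}

Letter: letters move back 1 place in the alphabet, so F, E, D, C → B.
Second coordinate: −11 each step, so 28, 17, 6, -5 → -16.
Third coordinate: +6 each step; 12, 18, 24, 30 → 36.
So the next tuple is {B; -16; 36}.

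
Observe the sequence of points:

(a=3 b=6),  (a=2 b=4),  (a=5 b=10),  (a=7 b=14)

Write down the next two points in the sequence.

(a=12 b=24), (a=19 b=38)

A: each term is the sum of the two before it; 3, 2, 5, 7 → 12 → 19.
B: always 2 × the a, so 6, 4, 10, 14 → 24 → 38.
So the next two points are (a=12 b=24) and (a=19 b=38).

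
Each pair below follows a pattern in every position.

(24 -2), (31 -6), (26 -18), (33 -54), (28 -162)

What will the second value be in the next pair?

First value goes 24, 31, 26, 33, 28 → 35 (alternating steps +7, −5, +7, −5, …).
Second value: ×3 each step; -2, -6, -18, -54, -162 → -486.

-486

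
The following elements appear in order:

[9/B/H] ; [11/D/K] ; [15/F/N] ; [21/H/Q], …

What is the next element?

First part: differences are 2, 4, 6, … (increasing by 2 each time), so 9, 11, 15, 21 → 29.
For the first letter, letters move forward 2 places in the alphabet: B, D, F, H → J.
Second letter: letters move forward 3 places in the alphabet, so H, K, N, Q → T.
Putting it together: [29/J/T].

[29/J/T]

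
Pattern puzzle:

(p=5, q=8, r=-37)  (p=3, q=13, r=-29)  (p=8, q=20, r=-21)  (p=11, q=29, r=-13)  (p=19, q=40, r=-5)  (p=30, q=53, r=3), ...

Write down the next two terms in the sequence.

P: 5, 3, 8, 11, 19, 30 → 49 → 79 (each term is the sum of the two before it).
Q goes 8, 13, 20, 29, 40, 53 → 68 → 85 (differences are 5, 7, 9, … (increasing by 2 each time)).
R: +8 each step; -37, -29, -21, -13, -5, 3 → 11 → 19.
Putting the parts together: (p=49, q=68, r=11) and then (p=79, q=85, r=19).

(p=49, q=68, r=11), (p=79, q=85, r=19)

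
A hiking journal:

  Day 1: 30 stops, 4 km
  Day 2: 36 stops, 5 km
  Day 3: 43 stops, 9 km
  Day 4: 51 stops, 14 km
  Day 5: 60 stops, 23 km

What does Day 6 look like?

Stops: 30, 36, 43, 51, 60 → 70 (differences are 6, 7, 8, … (increasing by 1 each time)).
Km: each term is the sum of the two before it, so 4, 5, 9, 14, 23 → 37.
Combining the parts gives 70 stops, 37 km.

70 stops, 37 km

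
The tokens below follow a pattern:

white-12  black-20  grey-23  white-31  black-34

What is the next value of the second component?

For the second component, alternating steps +8, +3, +8, +3, …: 12, 20, 23, 31, 34 → 42.

42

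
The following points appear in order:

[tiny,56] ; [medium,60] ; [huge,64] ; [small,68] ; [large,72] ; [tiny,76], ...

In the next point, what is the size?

medium

Size: repeats tiny → medium → huge → small → large; tiny, medium, huge, small, large, tiny → medium.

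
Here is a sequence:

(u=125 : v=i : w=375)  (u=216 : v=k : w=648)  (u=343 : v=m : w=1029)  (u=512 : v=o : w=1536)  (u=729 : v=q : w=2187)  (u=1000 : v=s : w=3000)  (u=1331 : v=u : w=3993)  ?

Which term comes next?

(u=1728 : v=w : w=5184)

U: perfect cubes: 5³, 6³, 7³, …; 125, 216, 343, 512, 729, 1000, 1331 → 1728.
V: letters move forward 2 places in the alphabet, so i, k, m, o, q, s, u → w.
W: always 3 × the u; 375, 648, 1029, 1536, 2187, 3000, 3993 → 5184.
So the next term is (u=1728 : v=w : w=5184).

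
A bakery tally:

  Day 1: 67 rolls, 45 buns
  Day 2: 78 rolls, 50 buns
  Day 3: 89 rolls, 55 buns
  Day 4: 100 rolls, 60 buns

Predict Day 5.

111 rolls, 65 buns

Rolls: 67, 78, 89, 100 → 111 (+11 each step).
For the buns, +5 each step: 45, 50, 55, 60 → 65.
Putting it together: 111 rolls, 65 buns.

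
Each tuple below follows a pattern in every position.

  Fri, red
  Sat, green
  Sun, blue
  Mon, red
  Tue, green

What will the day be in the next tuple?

Day: runs through the weekdays Mon→Sun; Fri, Sat, Sun, Mon, Tue → Wed.

Wed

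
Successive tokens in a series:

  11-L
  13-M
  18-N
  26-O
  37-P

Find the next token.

51-Q

First component: differences are 2, 5, 8, … (increasing by 3 each time); 11, 13, 18, 26, 37 → 51.
For the letter, letters move forward 1 place in the alphabet: L, M, N, O, P → Q.
Putting it together: 51-Q.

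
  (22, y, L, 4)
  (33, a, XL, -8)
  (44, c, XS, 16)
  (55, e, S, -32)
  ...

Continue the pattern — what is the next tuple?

First entry: +11 each step; 22, 33, 44, 55 → 66.
Letter goes y, a, c, e → g (letters move forward 2 places in the alphabet, wrapping Z→A).
Size: runs through clothing sizes XS→XL, so L, XL, XS, S → M.
Fourth entry — ×(-2) each step: 4, -8, 16, -32 → 64.
Putting it together: (66, g, M, 64).

(66, g, M, 64)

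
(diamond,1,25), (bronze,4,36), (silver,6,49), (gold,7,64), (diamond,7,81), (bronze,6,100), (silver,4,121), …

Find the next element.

(gold,1,144)

Rank: repeats diamond → bronze → silver → gold; diamond, bronze, silver, gold, diamond, bronze, silver → gold.
Second entry goes 1, 4, 6, 7, 7, 6, 4 → 1 (differences are 3, 2, 1, … (decreasing by 1 each time)).
Third entry — perfect squares: 5², 6², 7², …: 25, 36, 49, 64, 81, 100, 121 → 144.
Combining the parts gives (gold,1,144).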